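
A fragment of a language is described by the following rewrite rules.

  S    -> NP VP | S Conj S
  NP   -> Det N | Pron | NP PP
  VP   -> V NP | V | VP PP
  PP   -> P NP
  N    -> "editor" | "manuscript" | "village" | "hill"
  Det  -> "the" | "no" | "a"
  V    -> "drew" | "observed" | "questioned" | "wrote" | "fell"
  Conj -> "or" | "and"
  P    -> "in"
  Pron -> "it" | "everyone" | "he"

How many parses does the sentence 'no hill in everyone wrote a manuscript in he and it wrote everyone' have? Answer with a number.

2

The two bracketings:
[S [S [NP [NP [Det no] [N hill]] [PP [P in] [NP [Pron everyone]]]] [VP [V wrote] [NP [NP [Det a] [N manuscript]] [PP [P in] [NP [Pron he]]]]]] [Conj and] [S [NP [Pron it]] [VP [V wrote] [NP [Pron everyone]]]]]
[S [S [NP [NP [Det no] [N hill]] [PP [P in] [NP [Pron everyone]]]] [VP [VP [V wrote] [NP [Det a] [N manuscript]]] [PP [P in] [NP [Pron he]]]]] [Conj and] [S [NP [Pron it]] [VP [V wrote] [NP [Pron everyone]]]]]
The difference turns on whether VP → VP PP is used at the relevant span, versus an alternative expansion of VP.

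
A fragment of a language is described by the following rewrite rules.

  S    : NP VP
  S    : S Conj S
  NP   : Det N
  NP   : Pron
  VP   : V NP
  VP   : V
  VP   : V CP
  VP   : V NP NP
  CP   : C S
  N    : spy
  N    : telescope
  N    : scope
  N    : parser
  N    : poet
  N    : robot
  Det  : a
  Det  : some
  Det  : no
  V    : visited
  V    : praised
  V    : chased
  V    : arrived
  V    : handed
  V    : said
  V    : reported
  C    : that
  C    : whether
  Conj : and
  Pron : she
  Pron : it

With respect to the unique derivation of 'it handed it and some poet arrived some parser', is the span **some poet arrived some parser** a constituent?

Yes

[S [S [NP [Pron it]] [VP [V handed] [NP [Pron it]]]] [Conj and] [S [NP [Det some] [N poet]] [VP [V arrived] [NP [Det some] [N parser]]]]]
The words 'some poet arrived some parser' are exhaustively dominated by a single S node (built by S → NP VP), so they form a constituent.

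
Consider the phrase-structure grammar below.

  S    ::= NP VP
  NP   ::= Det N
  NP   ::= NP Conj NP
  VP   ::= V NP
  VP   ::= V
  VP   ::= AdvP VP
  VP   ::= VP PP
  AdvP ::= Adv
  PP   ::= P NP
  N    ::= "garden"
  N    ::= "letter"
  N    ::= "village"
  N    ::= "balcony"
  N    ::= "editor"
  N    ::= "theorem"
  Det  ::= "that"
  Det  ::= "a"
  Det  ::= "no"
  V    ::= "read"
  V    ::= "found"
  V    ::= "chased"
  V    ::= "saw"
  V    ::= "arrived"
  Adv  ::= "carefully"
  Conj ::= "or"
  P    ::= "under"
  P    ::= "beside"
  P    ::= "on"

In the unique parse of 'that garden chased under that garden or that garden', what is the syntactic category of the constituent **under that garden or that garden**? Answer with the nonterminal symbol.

[S [NP [Det that] [N garden]] [VP [VP [V chased]] [PP [P under] [NP [NP [Det that] [N garden]] [Conj or] [NP [Det that] [N garden]]]]]]
The span 'under that garden or that garden' is the PP node built by PP → P NP.

PP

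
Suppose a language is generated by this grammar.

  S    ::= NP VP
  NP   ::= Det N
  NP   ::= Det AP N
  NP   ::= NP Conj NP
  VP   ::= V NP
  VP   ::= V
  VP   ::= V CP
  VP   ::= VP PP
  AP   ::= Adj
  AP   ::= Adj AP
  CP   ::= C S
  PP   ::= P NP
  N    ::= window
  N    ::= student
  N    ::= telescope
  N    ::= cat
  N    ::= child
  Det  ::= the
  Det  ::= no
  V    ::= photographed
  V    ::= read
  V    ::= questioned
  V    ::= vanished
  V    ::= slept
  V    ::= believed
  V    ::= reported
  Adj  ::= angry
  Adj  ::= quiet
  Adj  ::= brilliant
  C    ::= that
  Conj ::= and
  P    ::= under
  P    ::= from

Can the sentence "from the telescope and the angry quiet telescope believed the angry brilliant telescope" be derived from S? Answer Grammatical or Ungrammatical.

Ungrammatical

For S → NP VP, no prefix of the string parses as an NP.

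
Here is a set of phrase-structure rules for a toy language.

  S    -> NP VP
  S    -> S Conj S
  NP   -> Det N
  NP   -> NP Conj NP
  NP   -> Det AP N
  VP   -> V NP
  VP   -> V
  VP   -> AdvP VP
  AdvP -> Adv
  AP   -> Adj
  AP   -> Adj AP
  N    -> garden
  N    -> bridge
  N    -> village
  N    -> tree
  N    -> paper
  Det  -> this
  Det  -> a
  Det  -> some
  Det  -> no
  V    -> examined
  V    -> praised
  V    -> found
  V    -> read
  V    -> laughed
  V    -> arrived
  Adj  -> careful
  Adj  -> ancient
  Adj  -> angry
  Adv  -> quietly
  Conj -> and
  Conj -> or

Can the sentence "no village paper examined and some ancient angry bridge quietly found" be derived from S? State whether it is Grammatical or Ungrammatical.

Ungrammatical

An N word can never sit immediately before an N word in any string this grammar generates, so the substring 'village paper' rules out a derivation.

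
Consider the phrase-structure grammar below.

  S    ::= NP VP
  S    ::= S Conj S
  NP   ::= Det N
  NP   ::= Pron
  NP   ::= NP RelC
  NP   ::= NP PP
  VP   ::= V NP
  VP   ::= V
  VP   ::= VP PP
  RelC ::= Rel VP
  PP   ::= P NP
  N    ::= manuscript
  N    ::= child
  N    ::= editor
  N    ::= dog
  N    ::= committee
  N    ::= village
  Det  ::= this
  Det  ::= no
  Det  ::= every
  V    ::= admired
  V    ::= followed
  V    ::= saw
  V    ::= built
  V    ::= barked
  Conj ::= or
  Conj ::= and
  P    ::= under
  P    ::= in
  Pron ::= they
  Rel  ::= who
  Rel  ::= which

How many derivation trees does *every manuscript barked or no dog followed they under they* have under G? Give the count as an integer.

2

The two bracketings:
[S [S [NP [Det every] [N manuscript]] [VP [V barked]]] [Conj or] [S [NP [Det no] [N dog]] [VP [V followed] [NP [NP [Pron they]] [PP [P under] [NP [Pron they]]]]]]]
[S [S [NP [Det every] [N manuscript]] [VP [V barked]]] [Conj or] [S [NP [Det no] [N dog]] [VP [VP [V followed] [NP [Pron they]]] [PP [P under] [NP [Pron they]]]]]]
The difference turns on whether NP → NP PP is used at the relevant span, versus an alternative expansion of NP.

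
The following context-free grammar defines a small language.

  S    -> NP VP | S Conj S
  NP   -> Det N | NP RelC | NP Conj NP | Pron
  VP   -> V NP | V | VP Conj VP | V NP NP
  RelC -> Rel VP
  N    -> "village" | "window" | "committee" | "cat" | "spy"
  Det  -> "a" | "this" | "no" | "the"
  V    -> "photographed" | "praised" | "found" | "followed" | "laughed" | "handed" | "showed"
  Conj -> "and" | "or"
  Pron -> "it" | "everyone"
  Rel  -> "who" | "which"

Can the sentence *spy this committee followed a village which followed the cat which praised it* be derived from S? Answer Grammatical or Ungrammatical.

Ungrammatical

For S → NP VP, no prefix of the string parses as an NP. The alternative S rule S → S Conj S likewise has no satisfying split.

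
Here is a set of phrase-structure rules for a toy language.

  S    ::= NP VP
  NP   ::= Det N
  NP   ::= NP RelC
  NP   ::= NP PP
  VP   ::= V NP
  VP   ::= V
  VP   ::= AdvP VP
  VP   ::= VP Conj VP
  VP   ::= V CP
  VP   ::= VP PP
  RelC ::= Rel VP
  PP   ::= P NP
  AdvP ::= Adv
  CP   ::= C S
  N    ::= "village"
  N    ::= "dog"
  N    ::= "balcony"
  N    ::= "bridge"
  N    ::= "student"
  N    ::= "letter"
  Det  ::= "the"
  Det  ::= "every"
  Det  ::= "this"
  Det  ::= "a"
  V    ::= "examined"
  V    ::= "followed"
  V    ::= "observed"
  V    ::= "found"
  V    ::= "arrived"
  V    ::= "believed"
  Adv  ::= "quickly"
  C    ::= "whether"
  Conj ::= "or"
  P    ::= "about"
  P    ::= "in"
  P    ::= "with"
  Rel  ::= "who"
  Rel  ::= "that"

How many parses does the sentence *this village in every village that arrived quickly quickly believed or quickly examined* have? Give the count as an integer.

Two of the 6 distinct bracketings:
[S [NP [NP [NP [Det this] [N village]] [PP [P in] [NP [Det every] [N village]]]] [RelC [Rel that] [VP [V arrived]]]] [VP [AdvP [Adv quickly]] [VP [AdvP [Adv quickly]] [VP [VP [V believed]] [Conj or] [VP [AdvP [Adv quickly]] [VP [V examined]]]]]]]
[S [NP [NP [NP [Det this] [N village]] [PP [P in] [NP [Det every] [N village]]]] [RelC [Rel that] [VP [V arrived]]]] [VP [AdvP [Adv quickly]] [VP [VP [AdvP [Adv quickly]] [VP [V believed]]] [Conj or] [VP [AdvP [Adv quickly]] [VP [V examined]]]]]]
The trees differ in how a recursive rule is bracketed over the same span.

6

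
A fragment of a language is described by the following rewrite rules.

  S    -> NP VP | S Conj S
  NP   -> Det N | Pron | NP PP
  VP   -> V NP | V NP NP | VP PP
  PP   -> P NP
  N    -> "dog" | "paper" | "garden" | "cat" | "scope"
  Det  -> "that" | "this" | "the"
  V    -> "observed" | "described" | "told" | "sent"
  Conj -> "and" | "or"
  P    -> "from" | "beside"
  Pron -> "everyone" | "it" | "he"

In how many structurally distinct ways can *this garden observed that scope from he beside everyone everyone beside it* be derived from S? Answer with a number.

Two of the 4 distinct bracketings:
[S [NP [Det this] [N garden]] [VP [V observed] [NP [NP [Det that] [N scope]] [PP [P from] [NP [NP [Pron he]] [PP [P beside] [NP [Pron everyone]]]]]] [NP [NP [Pron everyone]] [PP [P beside] [NP [Pron it]]]]]]
[S [NP [Det this] [N garden]] [VP [V observed] [NP [NP [NP [Det that] [N scope]] [PP [P from] [NP [Pron he]]]] [PP [P beside] [NP [Pron everyone]]]] [NP [NP [Pron everyone]] [PP [P beside] [NP [Pron it]]]]]]
The trees differ in how a recursive rule is bracketed over the same span.

4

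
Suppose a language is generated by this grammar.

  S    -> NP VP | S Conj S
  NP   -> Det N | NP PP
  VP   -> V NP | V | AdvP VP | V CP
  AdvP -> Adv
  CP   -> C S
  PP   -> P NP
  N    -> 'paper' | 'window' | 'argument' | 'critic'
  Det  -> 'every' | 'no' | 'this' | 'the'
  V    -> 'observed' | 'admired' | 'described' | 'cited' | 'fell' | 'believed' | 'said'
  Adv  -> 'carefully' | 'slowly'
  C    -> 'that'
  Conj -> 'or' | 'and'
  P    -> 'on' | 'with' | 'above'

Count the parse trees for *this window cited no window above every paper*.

[S [NP [Det this] [N window]] [VP [V cited] [NP [NP [Det no] [N window]] [PP [P above] [NP [Det every] [N paper]]]]]]
No rule offers an alternative attachment or grouping for any span, so this is the only derivation.

1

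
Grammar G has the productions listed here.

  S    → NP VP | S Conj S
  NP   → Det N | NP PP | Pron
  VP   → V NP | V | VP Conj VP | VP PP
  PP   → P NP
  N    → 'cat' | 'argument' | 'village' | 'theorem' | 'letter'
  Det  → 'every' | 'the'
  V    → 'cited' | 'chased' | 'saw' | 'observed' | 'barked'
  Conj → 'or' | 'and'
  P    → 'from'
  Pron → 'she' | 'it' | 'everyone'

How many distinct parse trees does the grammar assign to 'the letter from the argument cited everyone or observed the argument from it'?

Two of the 3 distinct bracketings:
[S [NP [NP [Det the] [N letter]] [PP [P from] [NP [Det the] [N argument]]]] [VP [VP [V cited] [NP [Pron everyone]]] [Conj or] [VP [V observed] [NP [NP [Det the] [N argument]] [PP [P from] [NP [Pron it]]]]]]]
[S [NP [NP [Det the] [N letter]] [PP [P from] [NP [Det the] [N argument]]]] [VP [VP [V cited] [NP [Pron everyone]]] [Conj or] [VP [VP [V observed] [NP [Det the] [N argument]]] [PP [P from] [NP [Pron it]]]]]]
The difference turns on whether VP → VP PP is used at the relevant span, versus an alternative expansion of VP.

3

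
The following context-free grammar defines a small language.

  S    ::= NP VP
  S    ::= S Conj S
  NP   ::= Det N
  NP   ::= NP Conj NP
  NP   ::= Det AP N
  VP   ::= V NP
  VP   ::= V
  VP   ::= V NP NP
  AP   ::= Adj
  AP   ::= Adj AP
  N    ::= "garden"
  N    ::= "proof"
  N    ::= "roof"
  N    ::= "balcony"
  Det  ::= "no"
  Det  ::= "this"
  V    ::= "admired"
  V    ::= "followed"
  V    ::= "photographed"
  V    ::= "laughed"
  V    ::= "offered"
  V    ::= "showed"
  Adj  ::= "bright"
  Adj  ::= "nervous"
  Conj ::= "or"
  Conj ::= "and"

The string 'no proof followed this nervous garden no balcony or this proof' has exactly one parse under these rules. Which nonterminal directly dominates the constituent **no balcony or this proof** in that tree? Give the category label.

S
  NP
    Det: no
    N: proof
  VP
    V: followed
    NP
      Det: this
      AP
        Adj: nervous
      N: garden
    NP
      NP
        Det: no
        N: balcony
      Conj: or
      NP
        Det: this
        N: proof
The span 'no balcony or this proof' is the NP node built by NP → NP Conj NP.
Its mother is the VP built by VP → V NP NP.

VP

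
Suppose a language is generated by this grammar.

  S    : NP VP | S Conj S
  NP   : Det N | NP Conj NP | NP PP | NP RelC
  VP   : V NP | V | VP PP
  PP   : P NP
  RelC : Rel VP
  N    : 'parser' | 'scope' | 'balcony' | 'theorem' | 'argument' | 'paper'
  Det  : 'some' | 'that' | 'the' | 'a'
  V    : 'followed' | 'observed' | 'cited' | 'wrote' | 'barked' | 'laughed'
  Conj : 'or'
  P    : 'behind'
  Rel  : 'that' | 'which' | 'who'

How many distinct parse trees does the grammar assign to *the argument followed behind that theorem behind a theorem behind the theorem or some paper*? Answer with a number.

Two of the 9 distinct bracketings:
[S [NP [Det the] [N argument]] [VP [VP [V followed]] [PP [P behind] [NP [NP [NP [Det that] [N theorem]] [PP [P behind] [NP [NP [Det a] [N theorem]] [PP [P behind] [NP [Det the] [N theorem]]]]]] [Conj or] [NP [Det some] [N paper]]]]]]
[S [NP [Det the] [N argument]] [VP [VP [V followed]] [PP [P behind] [NP [NP [NP [NP [Det that] [N theorem]] [PP [P behind] [NP [Det a] [N theorem]]]] [PP [P behind] [NP [Det the] [N theorem]]]] [Conj or] [NP [Det some] [N paper]]]]]]
The trees differ in how a recursive rule is bracketed over the same span.

9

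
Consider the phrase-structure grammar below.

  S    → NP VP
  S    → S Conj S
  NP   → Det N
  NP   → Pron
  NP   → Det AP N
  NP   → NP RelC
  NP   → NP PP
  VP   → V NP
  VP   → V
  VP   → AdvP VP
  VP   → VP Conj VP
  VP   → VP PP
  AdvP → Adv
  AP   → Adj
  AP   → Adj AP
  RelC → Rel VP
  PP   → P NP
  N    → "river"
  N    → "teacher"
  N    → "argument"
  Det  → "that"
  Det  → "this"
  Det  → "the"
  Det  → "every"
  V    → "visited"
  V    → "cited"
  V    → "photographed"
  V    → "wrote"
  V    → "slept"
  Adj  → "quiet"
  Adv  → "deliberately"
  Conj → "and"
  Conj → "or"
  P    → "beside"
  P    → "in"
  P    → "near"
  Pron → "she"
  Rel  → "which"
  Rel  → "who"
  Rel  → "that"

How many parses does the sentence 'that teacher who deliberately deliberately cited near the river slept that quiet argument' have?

4

Two of the 4 distinct bracketings:
[S [NP [NP [Det that] [N teacher]] [RelC [Rel who] [VP [AdvP [Adv deliberately]] [VP [AdvP [Adv deliberately]] [VP [VP [V cited]] [PP [P near] [NP [Det the] [N river]]]]]]]] [VP [V slept] [NP [Det that] [AP [Adj quiet]] [N argument]]]]
[S [NP [NP [Det that] [N teacher]] [RelC [Rel who] [VP [AdvP [Adv deliberately]] [VP [VP [AdvP [Adv deliberately]] [VP [V cited]]] [PP [P near] [NP [Det the] [N river]]]]]]] [VP [V slept] [NP [Det that] [AP [Adj quiet]] [N argument]]]]
The trees differ in how a recursive rule is bracketed over the same span.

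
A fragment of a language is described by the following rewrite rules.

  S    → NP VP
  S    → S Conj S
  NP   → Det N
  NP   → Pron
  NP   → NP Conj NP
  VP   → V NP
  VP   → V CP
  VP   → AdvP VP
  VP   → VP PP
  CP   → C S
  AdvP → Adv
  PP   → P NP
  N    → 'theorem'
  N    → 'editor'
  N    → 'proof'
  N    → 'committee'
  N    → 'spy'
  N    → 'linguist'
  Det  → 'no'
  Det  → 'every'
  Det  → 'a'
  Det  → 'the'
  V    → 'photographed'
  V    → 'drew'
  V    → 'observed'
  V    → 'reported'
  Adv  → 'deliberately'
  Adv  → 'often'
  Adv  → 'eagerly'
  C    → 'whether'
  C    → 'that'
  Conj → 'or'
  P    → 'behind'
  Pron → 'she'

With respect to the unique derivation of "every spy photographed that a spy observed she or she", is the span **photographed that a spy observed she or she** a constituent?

Yes

[S [NP [Det every] [N spy]] [VP [V photographed] [CP [C that] [S [NP [Det a] [N spy]] [VP [V observed] [NP [NP [Pron she]] [Conj or] [NP [Pron she]]]]]]]]
The words 'photographed that a spy observed she or she' are exhaustively dominated by a single VP node (built by VP → V CP), so they form a constituent.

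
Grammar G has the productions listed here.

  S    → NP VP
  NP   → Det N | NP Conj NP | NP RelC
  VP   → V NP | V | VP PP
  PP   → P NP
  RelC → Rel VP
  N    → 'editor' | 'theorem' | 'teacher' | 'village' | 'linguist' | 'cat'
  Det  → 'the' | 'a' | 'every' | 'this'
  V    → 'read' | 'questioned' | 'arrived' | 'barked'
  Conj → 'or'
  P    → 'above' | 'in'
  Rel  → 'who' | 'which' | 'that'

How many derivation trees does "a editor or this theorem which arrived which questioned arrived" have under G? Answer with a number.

3

Two of the 3 distinct bracketings:
[S [NP [NP [Det a] [N editor]] [Conj or] [NP [NP [NP [Det this] [N theorem]] [RelC [Rel which] [VP [V arrived]]]] [RelC [Rel which] [VP [V questioned]]]]] [VP [V arrived]]]
[S [NP [NP [NP [Det a] [N editor]] [Conj or] [NP [NP [Det this] [N theorem]] [RelC [Rel which] [VP [V arrived]]]]] [RelC [Rel which] [VP [V questioned]]]] [VP [V arrived]]]
The trees differ in how a recursive rule is bracketed over the same span.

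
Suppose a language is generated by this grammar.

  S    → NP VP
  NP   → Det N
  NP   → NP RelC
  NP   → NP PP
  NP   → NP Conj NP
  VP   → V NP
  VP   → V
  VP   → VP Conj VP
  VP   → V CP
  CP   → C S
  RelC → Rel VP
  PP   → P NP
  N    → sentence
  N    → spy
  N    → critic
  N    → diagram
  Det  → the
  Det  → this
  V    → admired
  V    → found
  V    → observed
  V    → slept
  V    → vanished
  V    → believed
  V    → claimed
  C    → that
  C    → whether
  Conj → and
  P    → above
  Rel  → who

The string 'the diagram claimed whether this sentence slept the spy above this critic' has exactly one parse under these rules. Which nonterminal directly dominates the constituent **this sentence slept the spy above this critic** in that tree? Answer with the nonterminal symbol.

S
  NP
    Det: the
    N: diagram
  VP
    V: claimed
    CP
      C: whether
      S
        NP
          Det: this
          N: sentence
        VP
          V: slept
          NP
            NP
              Det: the
              N: spy
            PP
              P: above
              NP
                Det: this
                N: critic
The span 'this sentence slept the spy above this critic' is the S node built by S → NP VP.
Its mother is the CP built by CP → C S.

CP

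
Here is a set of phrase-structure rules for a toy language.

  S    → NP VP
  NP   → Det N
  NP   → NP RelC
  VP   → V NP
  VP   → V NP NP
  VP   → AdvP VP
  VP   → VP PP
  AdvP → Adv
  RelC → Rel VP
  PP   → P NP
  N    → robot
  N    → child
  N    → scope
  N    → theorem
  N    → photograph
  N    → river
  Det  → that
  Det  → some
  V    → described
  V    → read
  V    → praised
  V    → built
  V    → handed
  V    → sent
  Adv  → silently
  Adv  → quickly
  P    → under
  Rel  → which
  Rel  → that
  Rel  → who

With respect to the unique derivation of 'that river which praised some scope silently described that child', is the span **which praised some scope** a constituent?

[S [NP [NP [Det that] [N river]] [RelC [Rel which] [VP [V praised] [NP [Det some] [N scope]]]]] [VP [AdvP [Adv silently]] [VP [V described] [NP [Det that] [N child]]]]]
The words 'which praised some scope' are exhaustively dominated by a single RelC node (built by RelC → Rel VP), so they form a constituent.

Yes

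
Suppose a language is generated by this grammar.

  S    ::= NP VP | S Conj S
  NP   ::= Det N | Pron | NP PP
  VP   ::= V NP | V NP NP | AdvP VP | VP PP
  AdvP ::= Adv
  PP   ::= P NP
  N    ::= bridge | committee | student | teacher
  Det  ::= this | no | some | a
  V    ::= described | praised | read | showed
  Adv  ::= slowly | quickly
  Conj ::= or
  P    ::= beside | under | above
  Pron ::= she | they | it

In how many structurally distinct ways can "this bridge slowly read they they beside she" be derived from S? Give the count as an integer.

3

Two of the 3 distinct bracketings:
[S [NP [Det this] [N bridge]] [VP [AdvP [Adv slowly]] [VP [V read] [NP [Pron they]] [NP [NP [Pron they]] [PP [P beside] [NP [Pron she]]]]]]]
[S [NP [Det this] [N bridge]] [VP [AdvP [Adv slowly]] [VP [VP [V read] [NP [Pron they]] [NP [Pron they]]] [PP [P beside] [NP [Pron she]]]]]]
The difference turns on whether NP → NP PP is used at the relevant span, versus an alternative expansion of NP.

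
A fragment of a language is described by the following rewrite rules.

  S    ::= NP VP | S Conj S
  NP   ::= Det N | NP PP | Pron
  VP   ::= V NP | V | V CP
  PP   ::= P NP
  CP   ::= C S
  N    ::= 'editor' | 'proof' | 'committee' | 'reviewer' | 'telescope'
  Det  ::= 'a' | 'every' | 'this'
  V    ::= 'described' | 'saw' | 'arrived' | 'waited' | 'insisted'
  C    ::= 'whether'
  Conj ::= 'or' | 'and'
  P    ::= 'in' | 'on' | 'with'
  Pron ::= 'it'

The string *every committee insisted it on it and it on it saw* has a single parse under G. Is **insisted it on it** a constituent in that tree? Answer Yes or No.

Yes

[S [S [NP [Det every] [N committee]] [VP [V insisted] [NP [NP [Pron it]] [PP [P on] [NP [Pron it]]]]]] [Conj and] [S [NP [NP [Pron it]] [PP [P on] [NP [Pron it]]]] [VP [V saw]]]]
The words 'insisted it on it' are exhaustively dominated by a single VP node (built by VP → V NP), so they form a constituent.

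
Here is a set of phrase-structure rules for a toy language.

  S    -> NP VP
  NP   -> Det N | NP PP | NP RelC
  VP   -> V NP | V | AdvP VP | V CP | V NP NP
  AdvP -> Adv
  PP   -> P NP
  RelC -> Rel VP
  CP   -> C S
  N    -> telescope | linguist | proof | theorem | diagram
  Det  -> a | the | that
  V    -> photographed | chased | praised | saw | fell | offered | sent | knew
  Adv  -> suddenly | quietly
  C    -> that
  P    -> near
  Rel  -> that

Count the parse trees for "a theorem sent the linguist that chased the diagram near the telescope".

3

Two of the 3 distinct bracketings:
[S [NP [Det a] [N theorem]] [VP [V sent] [NP [NP [NP [Det the] [N linguist]] [RelC [Rel that] [VP [V chased] [NP [Det the] [N diagram]]]]] [PP [P near] [NP [Det the] [N telescope]]]]]]
[S [NP [Det a] [N theorem]] [VP [V sent] [NP [NP [Det the] [N linguist]] [RelC [Rel that] [VP [V chased] [NP [NP [Det the] [N diagram]] [PP [P near] [NP [Det the] [N telescope]]]]]]]]]
The trees differ in how a recursive rule is bracketed over the same span.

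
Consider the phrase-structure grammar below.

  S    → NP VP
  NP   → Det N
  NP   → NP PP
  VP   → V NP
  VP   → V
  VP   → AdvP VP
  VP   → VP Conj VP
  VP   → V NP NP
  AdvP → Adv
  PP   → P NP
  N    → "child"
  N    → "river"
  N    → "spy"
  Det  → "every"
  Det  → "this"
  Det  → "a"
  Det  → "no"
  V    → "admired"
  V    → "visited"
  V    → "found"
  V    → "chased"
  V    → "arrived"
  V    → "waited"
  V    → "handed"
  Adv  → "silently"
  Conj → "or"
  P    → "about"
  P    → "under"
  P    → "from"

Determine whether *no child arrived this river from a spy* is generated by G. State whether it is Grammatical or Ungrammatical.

Grammatical

S
  NP
    Det: no
    N: child
  VP
    V: arrived
    NP
      NP
        Det: this
        N: river
      PP
        P: from
        NP
          Det: a
          N: spy
The bracketing above is licensed at every node by one of the given productions, with S at the root.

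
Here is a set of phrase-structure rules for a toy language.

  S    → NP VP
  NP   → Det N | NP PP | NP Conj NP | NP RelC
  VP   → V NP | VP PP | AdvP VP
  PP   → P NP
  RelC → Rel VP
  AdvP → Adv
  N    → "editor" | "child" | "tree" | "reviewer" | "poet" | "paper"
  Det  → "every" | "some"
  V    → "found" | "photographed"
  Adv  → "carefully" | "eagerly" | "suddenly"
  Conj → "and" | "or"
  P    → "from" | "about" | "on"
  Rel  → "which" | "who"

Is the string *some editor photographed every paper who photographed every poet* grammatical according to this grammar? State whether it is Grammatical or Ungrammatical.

Grammatical

S
  NP
    Det: some
    N: editor
  VP
    V: photographed
    NP
      NP
        Det: every
        N: paper
      RelC
        Rel: who
        VP
          V: photographed
          NP
            Det: every
            N: poet
The bracketing above is licensed at every node by one of the given productions, with S at the root.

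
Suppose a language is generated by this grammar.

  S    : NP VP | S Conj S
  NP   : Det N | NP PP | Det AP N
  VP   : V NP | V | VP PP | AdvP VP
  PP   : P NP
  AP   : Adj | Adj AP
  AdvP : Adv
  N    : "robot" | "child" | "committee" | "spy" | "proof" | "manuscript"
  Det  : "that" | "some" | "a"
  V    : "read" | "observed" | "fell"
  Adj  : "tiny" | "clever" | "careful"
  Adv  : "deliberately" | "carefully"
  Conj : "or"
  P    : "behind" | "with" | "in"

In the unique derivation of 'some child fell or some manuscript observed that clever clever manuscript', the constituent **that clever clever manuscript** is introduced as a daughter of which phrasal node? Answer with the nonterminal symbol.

[S [S [NP [Det some] [N child]] [VP [V fell]]] [Conj or] [S [NP [Det some] [N manuscript]] [VP [V observed] [NP [Det that] [AP [Adj clever] [AP [Adj clever]]] [N manuscript]]]]]
The span 'that clever clever manuscript' is the NP node built by NP → Det AP N.
Its mother is the VP built by VP → V NP.

VP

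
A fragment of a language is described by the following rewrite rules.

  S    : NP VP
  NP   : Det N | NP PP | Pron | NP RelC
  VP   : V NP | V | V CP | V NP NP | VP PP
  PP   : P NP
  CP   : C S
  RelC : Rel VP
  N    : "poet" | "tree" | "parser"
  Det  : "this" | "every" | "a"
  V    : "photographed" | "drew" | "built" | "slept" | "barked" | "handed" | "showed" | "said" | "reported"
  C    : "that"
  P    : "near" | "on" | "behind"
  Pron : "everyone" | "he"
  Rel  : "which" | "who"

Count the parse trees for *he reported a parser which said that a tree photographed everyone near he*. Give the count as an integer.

Two of the 7 distinct bracketings:
[S [NP [Pron he]] [VP [V reported] [NP [NP [NP [Det a] [N parser]] [RelC [Rel which] [VP [V said] [CP [C that] [S [NP [Det a] [N tree]] [VP [V photographed] [NP [Pron everyone]]]]]]]] [PP [P near] [NP [Pron he]]]]]]
[S [NP [Pron he]] [VP [V reported] [NP [NP [Det a] [N parser]] [RelC [Rel which] [VP [V said] [CP [C that] [S [NP [Det a] [N tree]] [VP [V photographed] [NP [NP [Pron everyone]] [PP [P near] [NP [Pron he]]]]]]]]]]]]
The trees differ in how a recursive rule is bracketed over the same span.

7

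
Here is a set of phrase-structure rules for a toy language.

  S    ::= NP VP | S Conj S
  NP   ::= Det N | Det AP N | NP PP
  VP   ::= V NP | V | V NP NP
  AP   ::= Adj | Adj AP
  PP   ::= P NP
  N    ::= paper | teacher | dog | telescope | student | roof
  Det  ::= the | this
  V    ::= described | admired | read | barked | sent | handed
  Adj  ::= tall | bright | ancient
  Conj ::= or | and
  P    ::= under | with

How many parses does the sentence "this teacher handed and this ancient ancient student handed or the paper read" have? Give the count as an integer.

2

The two bracketings:
[S [S [NP [Det this] [N teacher]] [VP [V handed]]] [Conj and] [S [S [NP [Det this] [AP [Adj ancient] [AP [Adj ancient]]] [N student]] [VP [V handed]]] [Conj or] [S [NP [Det the] [N paper]] [VP [V read]]]]]
[S [S [S [NP [Det this] [N teacher]] [VP [V handed]]] [Conj and] [S [NP [Det this] [AP [Adj ancient] [AP [Adj ancient]]] [N student]] [VP [V handed]]]] [Conj or] [S [NP [Det the] [N paper]] [VP [V read]]]]
The trees differ in how a recursive rule is bracketed over the same span.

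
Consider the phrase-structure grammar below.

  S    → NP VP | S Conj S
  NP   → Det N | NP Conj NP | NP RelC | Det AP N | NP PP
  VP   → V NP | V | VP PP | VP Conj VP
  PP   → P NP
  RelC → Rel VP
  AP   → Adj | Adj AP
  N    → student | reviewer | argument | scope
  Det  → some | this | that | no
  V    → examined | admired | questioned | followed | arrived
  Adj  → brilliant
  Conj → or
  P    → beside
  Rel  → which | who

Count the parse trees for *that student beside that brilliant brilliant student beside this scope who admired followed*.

5

Two of the 5 distinct bracketings:
[S [NP [NP [NP [Det that] [N student]] [PP [P beside] [NP [NP [Det that] [AP [Adj brilliant] [AP [Adj brilliant]]] [N student]] [PP [P beside] [NP [Det this] [N scope]]]]]] [RelC [Rel who] [VP [V admired]]]] [VP [V followed]]]
[S [NP [NP [NP [NP [Det that] [N student]] [PP [P beside] [NP [Det that] [AP [Adj brilliant] [AP [Adj brilliant]]] [N student]]]] [PP [P beside] [NP [Det this] [N scope]]]] [RelC [Rel who] [VP [V admired]]]] [VP [V followed]]]
The trees differ in how a recursive rule is bracketed over the same span.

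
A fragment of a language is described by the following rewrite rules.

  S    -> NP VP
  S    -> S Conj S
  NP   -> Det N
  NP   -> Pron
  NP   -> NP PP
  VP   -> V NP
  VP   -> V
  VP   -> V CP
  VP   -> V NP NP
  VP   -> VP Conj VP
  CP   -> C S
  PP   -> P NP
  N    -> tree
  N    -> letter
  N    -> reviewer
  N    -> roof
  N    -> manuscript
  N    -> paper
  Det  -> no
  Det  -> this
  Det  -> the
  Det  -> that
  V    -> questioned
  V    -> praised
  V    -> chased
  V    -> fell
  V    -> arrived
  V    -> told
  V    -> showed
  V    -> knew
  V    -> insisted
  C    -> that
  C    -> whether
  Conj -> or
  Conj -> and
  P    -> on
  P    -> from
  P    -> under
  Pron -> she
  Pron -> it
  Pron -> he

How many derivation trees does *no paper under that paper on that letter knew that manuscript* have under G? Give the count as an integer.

2

The two bracketings:
[S [NP [NP [Det no] [N paper]] [PP [P under] [NP [NP [Det that] [N paper]] [PP [P on] [NP [Det that] [N letter]]]]]] [VP [V knew] [NP [Det that] [N manuscript]]]]
[S [NP [NP [NP [Det no] [N paper]] [PP [P under] [NP [Det that] [N paper]]]] [PP [P on] [NP [Det that] [N letter]]]] [VP [V knew] [NP [Det that] [N manuscript]]]]
The trees differ in how a recursive rule is bracketed over the same span.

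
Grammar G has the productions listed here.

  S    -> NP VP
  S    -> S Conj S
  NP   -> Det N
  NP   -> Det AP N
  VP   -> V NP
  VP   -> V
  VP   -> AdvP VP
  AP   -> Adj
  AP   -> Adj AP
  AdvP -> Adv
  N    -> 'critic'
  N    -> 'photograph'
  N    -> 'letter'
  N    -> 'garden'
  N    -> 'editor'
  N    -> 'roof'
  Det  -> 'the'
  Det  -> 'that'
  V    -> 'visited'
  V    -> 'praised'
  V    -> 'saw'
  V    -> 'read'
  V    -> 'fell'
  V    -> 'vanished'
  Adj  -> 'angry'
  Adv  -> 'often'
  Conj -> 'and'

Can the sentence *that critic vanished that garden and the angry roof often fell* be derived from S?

[S [S [NP [Det that] [N critic]] [VP [V vanished] [NP [Det that] [N garden]]]] [Conj and] [S [NP [Det the] [AP [Adj angry]] [N roof]] [VP [AdvP [Adv often]] [VP [V fell]]]]]
Each bracket corresponds to one application of a listed rule, so the string is derivable from S.

Grammatical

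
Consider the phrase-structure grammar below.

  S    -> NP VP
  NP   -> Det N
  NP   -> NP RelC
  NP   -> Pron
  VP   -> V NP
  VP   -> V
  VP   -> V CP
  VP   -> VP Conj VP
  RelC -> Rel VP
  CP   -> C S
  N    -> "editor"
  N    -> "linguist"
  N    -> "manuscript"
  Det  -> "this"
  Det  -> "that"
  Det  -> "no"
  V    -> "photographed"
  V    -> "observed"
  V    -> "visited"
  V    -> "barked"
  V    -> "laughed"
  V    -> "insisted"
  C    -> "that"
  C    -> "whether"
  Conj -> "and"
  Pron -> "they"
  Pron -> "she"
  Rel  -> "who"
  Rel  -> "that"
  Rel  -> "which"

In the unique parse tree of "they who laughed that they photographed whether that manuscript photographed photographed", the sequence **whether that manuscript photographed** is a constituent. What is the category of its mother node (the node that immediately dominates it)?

[S [NP [NP [Pron they]] [RelC [Rel who] [VP [V laughed] [CP [C that] [S [NP [Pron they]] [VP [V photographed] [CP [C whether] [S [NP [Det that] [N manuscript]] [VP [V photographed]]]]]]]]]] [VP [V photographed]]]
The span 'whether that manuscript photographed' is the CP node built by CP → C S.
Its mother is the VP built by VP → V CP.

VP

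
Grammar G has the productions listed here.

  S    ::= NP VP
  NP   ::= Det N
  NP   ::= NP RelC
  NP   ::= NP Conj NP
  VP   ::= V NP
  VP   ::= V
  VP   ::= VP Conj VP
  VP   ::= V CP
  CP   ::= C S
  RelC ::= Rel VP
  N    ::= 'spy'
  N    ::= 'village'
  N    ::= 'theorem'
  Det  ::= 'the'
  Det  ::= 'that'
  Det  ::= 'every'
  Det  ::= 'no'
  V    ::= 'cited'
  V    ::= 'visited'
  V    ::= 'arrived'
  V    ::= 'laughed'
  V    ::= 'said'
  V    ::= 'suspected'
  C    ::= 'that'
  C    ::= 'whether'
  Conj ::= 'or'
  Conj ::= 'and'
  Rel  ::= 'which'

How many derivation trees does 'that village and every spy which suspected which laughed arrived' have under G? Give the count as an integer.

Two of the 3 distinct bracketings:
[S [NP [NP [NP [NP [Det that] [N village]] [Conj and] [NP [Det every] [N spy]]] [RelC [Rel which] [VP [V suspected]]]] [RelC [Rel which] [VP [V laughed]]]] [VP [V arrived]]]
[S [NP [NP [NP [Det that] [N village]] [Conj and] [NP [NP [Det every] [N spy]] [RelC [Rel which] [VP [V suspected]]]]] [RelC [Rel which] [VP [V laughed]]]] [VP [V arrived]]]
The trees differ in how a recursive rule is bracketed over the same span.

3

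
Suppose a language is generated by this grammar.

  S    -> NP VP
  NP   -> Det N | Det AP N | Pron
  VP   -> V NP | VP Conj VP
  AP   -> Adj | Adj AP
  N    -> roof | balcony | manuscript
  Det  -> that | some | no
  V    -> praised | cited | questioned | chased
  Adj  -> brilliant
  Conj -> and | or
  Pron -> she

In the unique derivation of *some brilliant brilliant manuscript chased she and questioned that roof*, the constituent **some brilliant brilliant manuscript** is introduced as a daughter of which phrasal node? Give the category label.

S

S
  NP
    Det: some
    AP
      Adj: brilliant
      AP
        Adj: brilliant
    N: manuscript
  VP
    VP
      V: chased
      NP
        Pron: she
    Conj: and
    VP
      V: questioned
      NP
        Det: that
        N: roof
The span 'some brilliant brilliant manuscript' is the NP node built by NP → Det AP N.
Its mother is the S built by S → NP VP.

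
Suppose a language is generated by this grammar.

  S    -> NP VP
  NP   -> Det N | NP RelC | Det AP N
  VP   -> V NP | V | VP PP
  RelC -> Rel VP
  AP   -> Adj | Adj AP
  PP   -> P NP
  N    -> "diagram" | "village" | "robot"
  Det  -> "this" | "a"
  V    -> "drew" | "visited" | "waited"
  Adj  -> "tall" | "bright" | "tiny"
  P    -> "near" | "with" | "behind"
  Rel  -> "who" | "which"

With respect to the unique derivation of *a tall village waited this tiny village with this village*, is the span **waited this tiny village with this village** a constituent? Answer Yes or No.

Yes

[S [NP [Det a] [AP [Adj tall]] [N village]] [VP [VP [V waited] [NP [Det this] [AP [Adj tiny]] [N village]]] [PP [P with] [NP [Det this] [N village]]]]]
The words 'waited this tiny village with this village' are exhaustively dominated by a single VP node (built by VP → VP PP), so they form a constituent.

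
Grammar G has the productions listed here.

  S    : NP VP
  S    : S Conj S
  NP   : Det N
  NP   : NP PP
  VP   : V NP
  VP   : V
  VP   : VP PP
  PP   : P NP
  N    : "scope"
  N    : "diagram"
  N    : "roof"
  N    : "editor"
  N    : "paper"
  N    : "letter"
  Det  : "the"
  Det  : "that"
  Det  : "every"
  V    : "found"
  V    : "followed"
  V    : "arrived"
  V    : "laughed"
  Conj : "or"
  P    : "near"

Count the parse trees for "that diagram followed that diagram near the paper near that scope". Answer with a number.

Two of the 5 distinct bracketings:
[S [NP [Det that] [N diagram]] [VP [V followed] [NP [NP [Det that] [N diagram]] [PP [P near] [NP [NP [Det the] [N paper]] [PP [P near] [NP [Det that] [N scope]]]]]]]]
[S [NP [Det that] [N diagram]] [VP [V followed] [NP [NP [NP [Det that] [N diagram]] [PP [P near] [NP [Det the] [N paper]]]] [PP [P near] [NP [Det that] [N scope]]]]]]
The trees differ in how a recursive rule is bracketed over the same span.

5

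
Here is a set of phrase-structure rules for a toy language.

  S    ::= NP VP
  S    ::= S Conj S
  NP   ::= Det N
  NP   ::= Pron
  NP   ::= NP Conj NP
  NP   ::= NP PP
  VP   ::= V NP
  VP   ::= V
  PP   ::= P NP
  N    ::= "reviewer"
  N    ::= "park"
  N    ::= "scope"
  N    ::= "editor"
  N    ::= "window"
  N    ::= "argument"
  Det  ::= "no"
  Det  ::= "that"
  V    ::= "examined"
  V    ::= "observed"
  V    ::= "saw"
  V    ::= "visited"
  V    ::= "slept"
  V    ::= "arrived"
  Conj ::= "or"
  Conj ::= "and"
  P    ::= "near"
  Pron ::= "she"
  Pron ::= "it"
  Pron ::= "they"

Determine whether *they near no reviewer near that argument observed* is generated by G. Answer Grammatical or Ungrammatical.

Grammatical

S
  NP
    NP
      Pron: they
    PP
      P: near
      NP
        NP
          Det: no
          N: reviewer
        PP
          P: near
          NP
            Det: that
            N: argument
  VP
    V: observed
Each bracket corresponds to one application of a listed rule, so the string is derivable from S.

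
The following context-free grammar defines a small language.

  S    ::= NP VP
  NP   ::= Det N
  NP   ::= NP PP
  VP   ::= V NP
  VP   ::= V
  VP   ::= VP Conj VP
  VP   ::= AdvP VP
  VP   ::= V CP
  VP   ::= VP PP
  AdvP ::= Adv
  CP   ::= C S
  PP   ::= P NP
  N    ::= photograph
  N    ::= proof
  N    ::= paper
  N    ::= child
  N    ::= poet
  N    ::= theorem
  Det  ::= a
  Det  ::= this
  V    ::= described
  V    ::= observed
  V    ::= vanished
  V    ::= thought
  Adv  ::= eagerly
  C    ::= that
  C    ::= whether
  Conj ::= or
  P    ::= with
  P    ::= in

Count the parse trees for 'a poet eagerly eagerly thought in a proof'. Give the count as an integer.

3

Two of the 3 distinct bracketings:
[S [NP [Det a] [N poet]] [VP [AdvP [Adv eagerly]] [VP [AdvP [Adv eagerly]] [VP [VP [V thought]] [PP [P in] [NP [Det a] [N proof]]]]]]]
[S [NP [Det a] [N poet]] [VP [AdvP [Adv eagerly]] [VP [VP [AdvP [Adv eagerly]] [VP [V thought]]] [PP [P in] [NP [Det a] [N proof]]]]]]
The trees differ in how a recursive rule is bracketed over the same span.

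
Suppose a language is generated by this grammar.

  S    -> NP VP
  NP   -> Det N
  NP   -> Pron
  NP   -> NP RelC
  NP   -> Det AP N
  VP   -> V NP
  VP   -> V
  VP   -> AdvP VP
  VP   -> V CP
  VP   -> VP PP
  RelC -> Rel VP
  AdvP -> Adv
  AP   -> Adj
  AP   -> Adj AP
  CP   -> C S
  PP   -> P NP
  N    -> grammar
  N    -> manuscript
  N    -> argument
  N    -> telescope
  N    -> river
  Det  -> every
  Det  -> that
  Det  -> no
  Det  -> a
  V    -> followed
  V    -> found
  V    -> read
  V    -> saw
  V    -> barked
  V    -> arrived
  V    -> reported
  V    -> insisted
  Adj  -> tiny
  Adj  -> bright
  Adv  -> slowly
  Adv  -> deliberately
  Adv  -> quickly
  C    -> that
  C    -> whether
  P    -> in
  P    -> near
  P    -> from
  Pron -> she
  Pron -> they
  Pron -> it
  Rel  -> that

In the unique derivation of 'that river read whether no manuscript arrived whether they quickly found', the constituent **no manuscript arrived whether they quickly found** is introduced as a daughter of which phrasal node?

[S [NP [Det that] [N river]] [VP [V read] [CP [C whether] [S [NP [Det no] [N manuscript]] [VP [V arrived] [CP [C whether] [S [NP [Pron they]] [VP [AdvP [Adv quickly]] [VP [V found]]]]]]]]]]
The span 'no manuscript arrived whether they quickly found' is the S node built by S → NP VP.
Its mother is the CP built by CP → C S.

CP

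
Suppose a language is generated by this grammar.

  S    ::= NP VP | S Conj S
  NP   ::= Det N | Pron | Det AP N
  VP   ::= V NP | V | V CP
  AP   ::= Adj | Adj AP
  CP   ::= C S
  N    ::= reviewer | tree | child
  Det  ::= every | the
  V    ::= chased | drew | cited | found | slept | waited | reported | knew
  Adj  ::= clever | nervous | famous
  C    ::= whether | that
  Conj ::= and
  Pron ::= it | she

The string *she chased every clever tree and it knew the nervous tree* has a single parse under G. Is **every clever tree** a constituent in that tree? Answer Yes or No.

[S [S [NP [Pron she]] [VP [V chased] [NP [Det every] [AP [Adj clever]] [N tree]]]] [Conj and] [S [NP [Pron it]] [VP [V knew] [NP [Det the] [AP [Adj nervous]] [N tree]]]]]
The words 'every clever tree' are exhaustively dominated by a single NP node (built by NP → Det AP N), so they form a constituent.

Yes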